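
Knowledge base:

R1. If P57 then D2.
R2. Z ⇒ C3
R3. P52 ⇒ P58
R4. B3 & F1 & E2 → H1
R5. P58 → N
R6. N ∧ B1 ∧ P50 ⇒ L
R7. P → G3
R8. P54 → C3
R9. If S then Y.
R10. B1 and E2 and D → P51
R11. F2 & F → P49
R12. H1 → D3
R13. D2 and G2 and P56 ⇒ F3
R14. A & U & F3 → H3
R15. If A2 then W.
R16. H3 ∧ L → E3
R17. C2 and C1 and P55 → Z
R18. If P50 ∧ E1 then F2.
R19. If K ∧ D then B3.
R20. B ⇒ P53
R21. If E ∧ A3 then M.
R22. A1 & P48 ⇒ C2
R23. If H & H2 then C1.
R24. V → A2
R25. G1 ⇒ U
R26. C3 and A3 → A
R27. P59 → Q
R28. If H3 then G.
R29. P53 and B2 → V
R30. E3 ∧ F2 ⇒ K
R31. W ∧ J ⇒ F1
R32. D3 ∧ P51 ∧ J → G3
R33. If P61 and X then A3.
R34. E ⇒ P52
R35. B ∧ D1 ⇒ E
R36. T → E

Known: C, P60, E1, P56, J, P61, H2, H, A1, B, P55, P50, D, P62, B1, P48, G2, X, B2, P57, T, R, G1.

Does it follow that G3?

Forward chaining from the given facts derives: D2, F3, F2, P53, C2, C1, U, V, A3, E, Z, M, A2, P52, C3, P58, N, L, W, A, F1, H3, E3, G, K, B3.
Rules concluding G3: R7 needs P; R32 needs D3 — none of these are established.

No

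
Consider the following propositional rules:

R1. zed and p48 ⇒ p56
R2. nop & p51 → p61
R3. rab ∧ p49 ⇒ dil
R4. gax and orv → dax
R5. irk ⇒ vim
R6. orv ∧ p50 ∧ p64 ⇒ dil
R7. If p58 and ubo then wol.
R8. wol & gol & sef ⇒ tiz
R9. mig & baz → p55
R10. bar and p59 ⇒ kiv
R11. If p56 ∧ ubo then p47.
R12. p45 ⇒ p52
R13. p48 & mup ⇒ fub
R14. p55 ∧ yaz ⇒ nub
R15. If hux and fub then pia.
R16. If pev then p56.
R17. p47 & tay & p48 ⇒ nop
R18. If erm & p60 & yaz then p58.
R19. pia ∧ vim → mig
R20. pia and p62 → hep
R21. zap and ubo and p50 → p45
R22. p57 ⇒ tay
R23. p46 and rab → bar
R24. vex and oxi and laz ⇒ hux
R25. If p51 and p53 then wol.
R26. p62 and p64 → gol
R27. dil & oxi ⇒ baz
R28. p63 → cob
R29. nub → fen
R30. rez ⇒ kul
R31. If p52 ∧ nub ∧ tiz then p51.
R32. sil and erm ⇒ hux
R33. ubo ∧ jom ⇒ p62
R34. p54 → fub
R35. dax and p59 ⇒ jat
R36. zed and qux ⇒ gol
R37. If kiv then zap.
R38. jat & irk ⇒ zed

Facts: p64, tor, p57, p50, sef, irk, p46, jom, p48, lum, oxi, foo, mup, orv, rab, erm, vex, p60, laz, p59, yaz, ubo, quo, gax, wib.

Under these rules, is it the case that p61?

Yes

dax  (by R4: gax, orv)
vim  (by R5: irk)
dil  (by R6: orv, p50, p64)
fub  (by R13: p48, mup)
p58  (by R18: erm, p60, yaz)
tay  (by R22: p57)
bar  (by R23: p46, rab)
hux  (by R24: vex, oxi, laz)
baz  (by R27: dil, oxi)
p62  (by R33: ubo, jom)
jat  (by R35: dax, p59)
zed  (by R38: jat, irk)
p56  (by R1: zed, p48)
wol  (by R7: p58, ubo)
kiv  (by R10: bar, p59)
p47  (by R11: p56, ubo)
pia  (by R15: hux, fub)
nop  (by R17: p47, tay, p48)
mig  (by R19: pia, vim)
gol  (by R26: p62, p64)
zap  (by R37: kiv)
tiz  (by R8: wol, gol, sef)
p55  (by R9: mig, baz)
nub  (by R14: p55, yaz)
p45  (by R21: zap, ubo, p50)
p52  (by R12: p45)
p51  (by R31: p52, nub, tiz)
p61  (by R2: nop, p51)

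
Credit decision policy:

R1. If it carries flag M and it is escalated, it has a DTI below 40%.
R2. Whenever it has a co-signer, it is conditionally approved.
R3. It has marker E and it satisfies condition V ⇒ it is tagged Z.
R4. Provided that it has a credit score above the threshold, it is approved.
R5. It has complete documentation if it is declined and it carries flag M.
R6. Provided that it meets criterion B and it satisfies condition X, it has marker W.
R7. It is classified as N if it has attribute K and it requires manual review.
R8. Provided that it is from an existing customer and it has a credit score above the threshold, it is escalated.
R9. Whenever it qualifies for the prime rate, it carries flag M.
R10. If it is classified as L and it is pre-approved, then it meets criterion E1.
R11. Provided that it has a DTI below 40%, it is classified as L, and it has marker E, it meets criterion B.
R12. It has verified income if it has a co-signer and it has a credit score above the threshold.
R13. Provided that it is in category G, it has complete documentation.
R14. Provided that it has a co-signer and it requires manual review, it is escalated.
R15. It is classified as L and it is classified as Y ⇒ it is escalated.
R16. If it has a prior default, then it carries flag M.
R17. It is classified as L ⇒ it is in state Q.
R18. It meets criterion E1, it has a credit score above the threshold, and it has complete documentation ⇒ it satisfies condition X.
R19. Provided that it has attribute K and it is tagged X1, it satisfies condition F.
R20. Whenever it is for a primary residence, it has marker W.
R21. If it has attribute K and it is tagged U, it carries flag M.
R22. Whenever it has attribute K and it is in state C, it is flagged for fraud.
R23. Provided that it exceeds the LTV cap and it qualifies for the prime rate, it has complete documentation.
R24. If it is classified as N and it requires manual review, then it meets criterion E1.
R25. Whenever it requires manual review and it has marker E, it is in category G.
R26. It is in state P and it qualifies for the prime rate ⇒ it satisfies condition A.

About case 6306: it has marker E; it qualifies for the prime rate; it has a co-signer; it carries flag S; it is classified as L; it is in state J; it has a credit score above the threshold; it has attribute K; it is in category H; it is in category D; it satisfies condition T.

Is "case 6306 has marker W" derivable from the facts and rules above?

Forward chaining from the given facts derives: is conditionally approved, is approved, carries flag M, has verified income, is in state Q.
Rules concluding "it has marker W": R6 needs "it meets criterion B"; R20 needs "it is for a primary residence" — none of these are established.

No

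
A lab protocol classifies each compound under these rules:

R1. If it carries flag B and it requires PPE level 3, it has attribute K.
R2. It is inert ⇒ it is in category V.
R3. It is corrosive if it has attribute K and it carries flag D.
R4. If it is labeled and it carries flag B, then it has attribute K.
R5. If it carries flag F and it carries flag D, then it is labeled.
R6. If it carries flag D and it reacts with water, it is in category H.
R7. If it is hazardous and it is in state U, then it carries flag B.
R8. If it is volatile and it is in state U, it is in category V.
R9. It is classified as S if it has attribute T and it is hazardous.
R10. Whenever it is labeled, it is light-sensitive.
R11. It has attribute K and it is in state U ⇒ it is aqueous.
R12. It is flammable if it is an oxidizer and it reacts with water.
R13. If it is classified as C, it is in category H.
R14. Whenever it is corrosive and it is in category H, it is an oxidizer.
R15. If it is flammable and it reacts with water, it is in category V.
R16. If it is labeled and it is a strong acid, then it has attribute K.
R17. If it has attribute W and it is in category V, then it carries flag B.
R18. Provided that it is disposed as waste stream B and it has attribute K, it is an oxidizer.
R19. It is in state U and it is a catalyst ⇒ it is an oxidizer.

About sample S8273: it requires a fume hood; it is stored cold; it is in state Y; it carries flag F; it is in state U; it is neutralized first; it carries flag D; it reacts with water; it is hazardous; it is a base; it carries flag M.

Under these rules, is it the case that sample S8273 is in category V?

By R5 (it carries flag F, it carries flag D): it is labeled.
By R6 (it carries flag D, it reacts with water): it is in category H.
By R7 (it is hazardous, it is in state U): it carries flag B.
By R4 (it is labeled, it carries flag B): it has attribute K.
By R3 (it has attribute K, it carries flag D): it is corrosive.
By R14 (it is corrosive, it is in category H): it is an oxidizer.
By R12 (it is an oxidizer, it reacts with water): it is flammable.
By R15 (it is flammable, it reacts with water): it is in category V.

Yes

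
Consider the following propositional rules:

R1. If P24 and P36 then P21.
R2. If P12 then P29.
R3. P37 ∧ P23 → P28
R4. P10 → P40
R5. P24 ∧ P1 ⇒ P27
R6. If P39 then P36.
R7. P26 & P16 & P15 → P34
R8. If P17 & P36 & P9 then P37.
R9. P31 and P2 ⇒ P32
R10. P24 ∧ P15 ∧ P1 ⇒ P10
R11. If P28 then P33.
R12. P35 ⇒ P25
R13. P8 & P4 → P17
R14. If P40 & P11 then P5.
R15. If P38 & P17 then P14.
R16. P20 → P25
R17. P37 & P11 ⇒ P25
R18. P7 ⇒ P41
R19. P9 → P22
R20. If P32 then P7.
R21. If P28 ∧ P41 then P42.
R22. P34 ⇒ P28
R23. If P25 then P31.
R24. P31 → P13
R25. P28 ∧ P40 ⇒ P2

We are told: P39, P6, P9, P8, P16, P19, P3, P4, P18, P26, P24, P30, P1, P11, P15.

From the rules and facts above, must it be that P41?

Yes

P36  (by R6: P39)
P34  (by R7: P26, P16, P15)
P10  (by R10: P24, P15, P1)
P17  (by R13: P8, P4)
P28  (by R22: P34)
P40  (by R4: P10)
P37  (by R8: P17, P36, P9)
P25  (by R17: P37, P11)
P31  (by R23: P25)
P2  (by R25: P28, P40)
P32  (by R9: P31, P2)
P7  (by R20: P32)
P41  (by R18: P7)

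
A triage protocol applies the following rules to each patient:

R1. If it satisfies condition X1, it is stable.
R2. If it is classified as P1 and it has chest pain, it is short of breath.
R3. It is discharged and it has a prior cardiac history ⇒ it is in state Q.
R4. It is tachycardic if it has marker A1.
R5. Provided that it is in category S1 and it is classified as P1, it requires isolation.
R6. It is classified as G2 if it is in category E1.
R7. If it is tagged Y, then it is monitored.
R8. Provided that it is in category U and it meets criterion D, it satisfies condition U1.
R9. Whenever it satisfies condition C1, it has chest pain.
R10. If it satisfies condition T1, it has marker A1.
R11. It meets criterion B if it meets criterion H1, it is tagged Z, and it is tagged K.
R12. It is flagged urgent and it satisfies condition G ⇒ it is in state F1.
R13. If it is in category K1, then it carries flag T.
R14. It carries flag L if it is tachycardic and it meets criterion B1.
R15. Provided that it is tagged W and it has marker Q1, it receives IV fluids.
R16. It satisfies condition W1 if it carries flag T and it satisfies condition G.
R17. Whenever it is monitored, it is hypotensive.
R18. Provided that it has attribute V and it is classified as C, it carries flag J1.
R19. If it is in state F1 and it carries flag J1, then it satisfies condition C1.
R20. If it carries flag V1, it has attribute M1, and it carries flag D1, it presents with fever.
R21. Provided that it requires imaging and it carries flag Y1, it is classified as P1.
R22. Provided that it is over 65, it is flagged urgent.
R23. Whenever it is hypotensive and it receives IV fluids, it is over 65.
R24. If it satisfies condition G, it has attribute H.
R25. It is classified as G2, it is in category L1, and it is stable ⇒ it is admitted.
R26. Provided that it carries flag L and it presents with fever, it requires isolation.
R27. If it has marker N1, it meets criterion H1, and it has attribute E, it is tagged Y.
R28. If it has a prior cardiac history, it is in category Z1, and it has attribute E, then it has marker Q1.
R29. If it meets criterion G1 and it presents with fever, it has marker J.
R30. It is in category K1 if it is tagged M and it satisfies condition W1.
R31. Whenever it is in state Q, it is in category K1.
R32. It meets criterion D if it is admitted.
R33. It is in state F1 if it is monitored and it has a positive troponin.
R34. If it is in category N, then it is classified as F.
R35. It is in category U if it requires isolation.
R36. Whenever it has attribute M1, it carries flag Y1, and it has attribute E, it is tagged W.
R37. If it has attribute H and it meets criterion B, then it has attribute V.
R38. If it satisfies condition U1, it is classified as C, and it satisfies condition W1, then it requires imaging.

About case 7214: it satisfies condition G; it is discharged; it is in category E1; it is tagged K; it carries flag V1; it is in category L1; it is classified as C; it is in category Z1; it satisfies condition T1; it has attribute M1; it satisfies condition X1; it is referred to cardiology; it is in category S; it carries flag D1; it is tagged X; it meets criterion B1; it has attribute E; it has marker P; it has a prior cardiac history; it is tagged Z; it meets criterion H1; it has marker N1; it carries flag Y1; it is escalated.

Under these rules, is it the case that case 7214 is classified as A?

No

Forward chaining from the given facts derives: is stable, is in state Q, is classified as G2, has marker A1, meets criterion B, presents with fever, has attribute H, is admitted, is tagged Y, has marker Q1, is in category K1, meets criterion D, is tagged W, has attribute V, is tachycardic, is monitored, carries flag T, carries flag L, receives IV fluids, satisfies condition W1, is hypotensive, carries flag J1, is over 65, requires isolation, is in category U, satisfies condition U1, is flagged urgent, requires imaging, is in state F1, satisfies condition C1, is classified as P1, has chest pain, is short of breath.
No rule has "it is classified as A" as its conclusion, and it is not among the given facts.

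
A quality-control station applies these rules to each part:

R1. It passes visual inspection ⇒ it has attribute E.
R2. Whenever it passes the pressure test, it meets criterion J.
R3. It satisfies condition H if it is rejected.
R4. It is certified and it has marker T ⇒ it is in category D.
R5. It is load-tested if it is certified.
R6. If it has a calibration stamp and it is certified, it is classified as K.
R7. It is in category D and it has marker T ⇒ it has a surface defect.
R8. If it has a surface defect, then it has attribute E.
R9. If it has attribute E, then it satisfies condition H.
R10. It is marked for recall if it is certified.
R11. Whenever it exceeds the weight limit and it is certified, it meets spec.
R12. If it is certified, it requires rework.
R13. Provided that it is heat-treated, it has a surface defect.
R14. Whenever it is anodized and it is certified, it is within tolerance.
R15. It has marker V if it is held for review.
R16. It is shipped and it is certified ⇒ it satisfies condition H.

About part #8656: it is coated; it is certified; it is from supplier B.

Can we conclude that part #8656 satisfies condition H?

Forward chaining from the given facts derives: is load-tested, is marked for recall, requires rework.
Rules concluding "it satisfies condition H": R3 needs "it is rejected"; R9 needs "it has attribute E"; R16 needs "it is shipped" — none of these are established.

No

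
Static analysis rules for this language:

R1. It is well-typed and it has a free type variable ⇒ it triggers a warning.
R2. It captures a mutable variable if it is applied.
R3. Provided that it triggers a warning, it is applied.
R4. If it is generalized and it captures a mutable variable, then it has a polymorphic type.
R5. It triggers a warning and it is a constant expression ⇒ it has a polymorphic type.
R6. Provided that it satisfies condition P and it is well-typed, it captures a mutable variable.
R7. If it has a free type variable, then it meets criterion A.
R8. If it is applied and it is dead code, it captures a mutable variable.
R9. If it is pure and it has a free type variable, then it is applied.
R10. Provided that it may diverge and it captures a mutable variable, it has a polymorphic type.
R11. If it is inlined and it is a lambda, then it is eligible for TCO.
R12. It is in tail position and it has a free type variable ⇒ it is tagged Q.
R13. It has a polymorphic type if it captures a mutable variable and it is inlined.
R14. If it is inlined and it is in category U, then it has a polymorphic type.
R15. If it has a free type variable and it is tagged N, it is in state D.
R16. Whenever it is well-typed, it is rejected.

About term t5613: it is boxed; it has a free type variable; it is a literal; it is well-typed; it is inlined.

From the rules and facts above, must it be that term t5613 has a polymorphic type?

Yes

By R1 (it is well-typed, it has a free type variable): it triggers a warning.
By R3 (it triggers a warning): it is applied.
By R2 (it is applied): it captures a mutable variable.
By R13 (it captures a mutable variable, it is inlined): it has a polymorphic type.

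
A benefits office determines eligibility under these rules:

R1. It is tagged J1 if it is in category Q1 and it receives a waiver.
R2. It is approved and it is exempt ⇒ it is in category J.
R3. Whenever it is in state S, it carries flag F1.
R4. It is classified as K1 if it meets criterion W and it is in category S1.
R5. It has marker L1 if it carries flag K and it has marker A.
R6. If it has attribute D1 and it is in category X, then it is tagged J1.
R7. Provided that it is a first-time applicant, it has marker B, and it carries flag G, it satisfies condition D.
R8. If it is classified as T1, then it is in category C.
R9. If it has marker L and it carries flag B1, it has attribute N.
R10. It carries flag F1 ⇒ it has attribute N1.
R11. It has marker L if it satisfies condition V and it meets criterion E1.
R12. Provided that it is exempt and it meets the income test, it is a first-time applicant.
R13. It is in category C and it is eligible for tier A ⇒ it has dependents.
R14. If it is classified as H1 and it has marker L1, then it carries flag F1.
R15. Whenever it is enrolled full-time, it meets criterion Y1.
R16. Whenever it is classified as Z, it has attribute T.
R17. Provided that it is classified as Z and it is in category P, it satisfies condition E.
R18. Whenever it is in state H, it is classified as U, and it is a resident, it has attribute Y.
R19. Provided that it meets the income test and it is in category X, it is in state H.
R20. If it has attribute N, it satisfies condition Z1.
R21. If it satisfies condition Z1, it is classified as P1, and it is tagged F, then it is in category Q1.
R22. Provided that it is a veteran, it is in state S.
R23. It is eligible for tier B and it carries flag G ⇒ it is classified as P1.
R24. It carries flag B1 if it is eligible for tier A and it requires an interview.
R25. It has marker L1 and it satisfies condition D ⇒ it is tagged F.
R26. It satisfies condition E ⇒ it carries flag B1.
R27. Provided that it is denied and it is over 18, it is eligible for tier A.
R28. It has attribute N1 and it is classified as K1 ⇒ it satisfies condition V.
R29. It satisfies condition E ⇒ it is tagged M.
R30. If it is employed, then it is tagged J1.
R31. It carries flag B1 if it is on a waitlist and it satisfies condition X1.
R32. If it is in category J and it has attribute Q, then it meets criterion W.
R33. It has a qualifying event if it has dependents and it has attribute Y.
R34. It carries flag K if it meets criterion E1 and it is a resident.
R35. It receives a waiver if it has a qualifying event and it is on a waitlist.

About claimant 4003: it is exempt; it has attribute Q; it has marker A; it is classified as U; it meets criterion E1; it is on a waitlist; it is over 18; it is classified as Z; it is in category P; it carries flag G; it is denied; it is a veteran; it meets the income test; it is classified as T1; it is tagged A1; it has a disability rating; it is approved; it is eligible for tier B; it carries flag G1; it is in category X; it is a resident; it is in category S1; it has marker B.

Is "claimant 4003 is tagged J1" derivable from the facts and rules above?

By R2 (it is approved, it is exempt): it is in category J.
By R8 (it is classified as T1): it is in category C.
By R12 (it is exempt, it meets the income test): it is a first-time applicant.
By R17 (it is classified as Z, it is in category P): it satisfies condition E.
By R19 (it meets the income test, it is in category X): it is in state H.
By R22 (it is a veteran): it is in state S.
By R23 (it is eligible for tier B, it carries flag G): it is classified as P1.
By R26 (it satisfies condition E): it carries flag B1.
By R27 (it is denied, it is over 18): it is eligible for tier A.
By R32 (it is in category J, it has attribute Q): it meets criterion W.
By R34 (it meets criterion E1, it is a resident): it carries flag K.
By R3 (it is in state S): it carries flag F1.
By R4 (it meets criterion W, it is in category S1): it is classified as K1.
By R5 (it carries flag K, it has marker A): it has marker L1.
By R7 (it is a first-time applicant, it has marker B, it carries flag G): it satisfies condition D.
By R10 (it carries flag F1): it has attribute N1.
By R13 (it is in category C, it is eligible for tier A): it has dependents.
By R18 (it is in state H, it is classified as U, it is a resident): it has attribute Y.
By R25 (it has marker L1, it satisfies condition D): it is tagged F.
By R28 (it has attribute N1, it is classified as K1): it satisfies condition V.
By R33 (it has dependents, it has attribute Y): it has a qualifying event.
By R35 (it has a qualifying event, it is on a waitlist): it receives a waiver.
By R11 (it satisfies condition V, it meets criterion E1): it has marker L.
By R9 (it has marker L, it carries flag B1): it has attribute N.
By R20 (it has attribute N): it satisfies condition Z1.
By R21 (it satisfies condition Z1, it is classified as P1, it is tagged F): it is in category Q1.
By R1 (it is in category Q1, it receives a waiver): it is tagged J1.

Yes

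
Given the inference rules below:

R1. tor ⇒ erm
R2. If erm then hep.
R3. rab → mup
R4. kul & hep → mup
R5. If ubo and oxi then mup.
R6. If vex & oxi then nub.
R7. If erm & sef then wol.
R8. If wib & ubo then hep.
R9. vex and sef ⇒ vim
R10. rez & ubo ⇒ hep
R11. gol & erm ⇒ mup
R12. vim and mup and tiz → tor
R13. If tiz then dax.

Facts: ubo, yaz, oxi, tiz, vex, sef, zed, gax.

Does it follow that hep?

Yes

mup  (by R5: ubo, oxi)
vim  (by R9: vex, sef)
tor  (by R12: vim, mup, tiz)
erm  (by R1: tor)
hep  (by R2: erm)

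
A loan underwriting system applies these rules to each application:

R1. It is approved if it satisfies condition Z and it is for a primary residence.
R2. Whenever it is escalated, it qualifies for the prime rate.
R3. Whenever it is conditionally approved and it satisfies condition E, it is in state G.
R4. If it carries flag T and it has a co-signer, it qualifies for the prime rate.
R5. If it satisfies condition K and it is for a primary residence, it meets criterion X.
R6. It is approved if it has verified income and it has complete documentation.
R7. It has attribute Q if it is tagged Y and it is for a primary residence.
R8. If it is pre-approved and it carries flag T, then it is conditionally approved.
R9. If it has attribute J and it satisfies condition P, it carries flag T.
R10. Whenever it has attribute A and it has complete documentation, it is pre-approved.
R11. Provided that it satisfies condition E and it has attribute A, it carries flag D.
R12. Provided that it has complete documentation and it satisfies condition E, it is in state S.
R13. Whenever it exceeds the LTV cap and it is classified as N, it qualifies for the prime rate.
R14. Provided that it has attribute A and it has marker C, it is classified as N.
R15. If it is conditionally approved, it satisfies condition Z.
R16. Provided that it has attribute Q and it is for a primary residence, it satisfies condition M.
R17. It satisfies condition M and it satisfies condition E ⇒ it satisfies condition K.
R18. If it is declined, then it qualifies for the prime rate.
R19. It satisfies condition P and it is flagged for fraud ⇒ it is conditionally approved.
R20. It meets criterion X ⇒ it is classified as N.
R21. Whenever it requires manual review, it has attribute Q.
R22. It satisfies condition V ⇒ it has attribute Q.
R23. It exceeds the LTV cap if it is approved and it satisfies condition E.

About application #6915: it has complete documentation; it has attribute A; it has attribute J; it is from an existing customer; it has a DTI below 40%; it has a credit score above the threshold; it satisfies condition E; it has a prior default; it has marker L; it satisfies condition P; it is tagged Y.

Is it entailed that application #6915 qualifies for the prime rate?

No

Forward chaining from the given facts derives: carries flag T, is pre-approved, carries flag D, is in state S, is conditionally approved, satisfies condition Z, is in state G.
Rules concluding "it qualifies for the prime rate": R2 needs "it is escalated"; R4 needs "it has a co-signer"; R13 needs "it exceeds the LTV cap"; R18 needs "it is declined" — none of these are established.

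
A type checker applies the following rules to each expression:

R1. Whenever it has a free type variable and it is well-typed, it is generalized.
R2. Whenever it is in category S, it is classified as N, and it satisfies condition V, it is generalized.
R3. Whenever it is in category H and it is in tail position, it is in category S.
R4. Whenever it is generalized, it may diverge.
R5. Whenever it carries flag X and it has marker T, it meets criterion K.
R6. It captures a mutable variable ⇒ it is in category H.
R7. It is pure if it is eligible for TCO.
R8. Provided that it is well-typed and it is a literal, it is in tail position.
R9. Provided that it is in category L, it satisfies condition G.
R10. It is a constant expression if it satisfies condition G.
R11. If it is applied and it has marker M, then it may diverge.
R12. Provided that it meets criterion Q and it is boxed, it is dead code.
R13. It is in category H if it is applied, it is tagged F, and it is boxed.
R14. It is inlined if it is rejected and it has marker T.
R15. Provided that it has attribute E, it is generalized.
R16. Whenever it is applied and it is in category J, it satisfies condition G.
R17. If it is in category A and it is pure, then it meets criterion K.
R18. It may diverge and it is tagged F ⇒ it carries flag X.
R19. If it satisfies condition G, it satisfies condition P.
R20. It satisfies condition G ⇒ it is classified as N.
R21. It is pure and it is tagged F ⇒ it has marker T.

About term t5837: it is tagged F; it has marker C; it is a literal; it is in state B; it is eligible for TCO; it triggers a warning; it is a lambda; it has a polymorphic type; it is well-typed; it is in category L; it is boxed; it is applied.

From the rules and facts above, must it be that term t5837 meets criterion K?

Forward chaining from the given facts derives: is pure, is in tail position, satisfies condition G, is a constant expression, is in category H, satisfies condition P, is classified as N, has marker T, is in category S.
Rules concluding "it meets criterion K": R5 needs "it carries flag X"; R17 needs "it is in category A" — none of these are established.

No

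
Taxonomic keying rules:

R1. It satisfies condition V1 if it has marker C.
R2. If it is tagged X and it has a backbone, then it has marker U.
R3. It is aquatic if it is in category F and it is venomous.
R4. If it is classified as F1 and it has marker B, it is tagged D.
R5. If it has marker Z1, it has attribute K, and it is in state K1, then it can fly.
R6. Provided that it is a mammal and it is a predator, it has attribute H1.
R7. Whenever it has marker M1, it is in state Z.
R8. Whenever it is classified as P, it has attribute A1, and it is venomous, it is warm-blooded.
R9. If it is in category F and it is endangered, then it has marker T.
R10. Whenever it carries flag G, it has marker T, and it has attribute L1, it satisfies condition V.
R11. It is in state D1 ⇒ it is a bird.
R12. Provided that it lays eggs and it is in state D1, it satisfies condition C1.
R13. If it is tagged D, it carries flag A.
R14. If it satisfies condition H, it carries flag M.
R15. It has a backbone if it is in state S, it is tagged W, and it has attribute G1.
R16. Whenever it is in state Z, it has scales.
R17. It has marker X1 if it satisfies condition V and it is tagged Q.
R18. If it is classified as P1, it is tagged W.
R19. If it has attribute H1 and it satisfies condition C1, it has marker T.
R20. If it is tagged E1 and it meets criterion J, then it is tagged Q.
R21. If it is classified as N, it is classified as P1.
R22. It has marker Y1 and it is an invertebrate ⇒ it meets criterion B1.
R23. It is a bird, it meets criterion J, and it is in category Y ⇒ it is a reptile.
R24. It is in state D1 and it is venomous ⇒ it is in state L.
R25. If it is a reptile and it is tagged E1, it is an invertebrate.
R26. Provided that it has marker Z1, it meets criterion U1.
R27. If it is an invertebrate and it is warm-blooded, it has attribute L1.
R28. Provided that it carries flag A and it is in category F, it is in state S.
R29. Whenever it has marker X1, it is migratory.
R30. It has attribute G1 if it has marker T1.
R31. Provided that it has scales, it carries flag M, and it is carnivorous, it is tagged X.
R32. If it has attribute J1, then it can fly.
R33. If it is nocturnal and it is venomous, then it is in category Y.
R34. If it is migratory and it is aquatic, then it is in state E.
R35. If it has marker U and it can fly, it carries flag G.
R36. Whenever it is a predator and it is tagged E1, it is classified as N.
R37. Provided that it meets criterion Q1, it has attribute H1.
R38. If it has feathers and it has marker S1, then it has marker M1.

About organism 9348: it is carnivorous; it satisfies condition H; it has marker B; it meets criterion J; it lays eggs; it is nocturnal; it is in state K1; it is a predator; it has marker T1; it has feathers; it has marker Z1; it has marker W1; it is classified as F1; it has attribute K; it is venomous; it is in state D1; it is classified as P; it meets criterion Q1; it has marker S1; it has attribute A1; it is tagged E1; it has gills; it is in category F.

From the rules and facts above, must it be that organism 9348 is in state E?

By R3 (it is in category F, it is venomous): it is aquatic.
By R4 (it is classified as F1, it has marker B): it is tagged D.
By R5 (it has marker Z1, it has attribute K, it is in state K1): it can fly.
By R8 (it is classified as P, it has attribute A1, it is venomous): it is warm-blooded.
By R11 (it is in state D1): it is a bird.
By R12 (it lays eggs, it is in state D1): it satisfies condition C1.
By R13 (it is tagged D): it carries flag A.
By R14 (it satisfies condition H): it carries flag M.
By R20 (it is tagged E1, it meets criterion J): it is tagged Q.
By R28 (it carries flag A, it is in category F): it is in state S.
By R30 (it has marker T1): it has attribute G1.
By R33 (it is nocturnal, it is venomous): it is in category Y.
By R36 (it is a predator, it is tagged E1): it is classified as N.
By R37 (it meets criterion Q1): it has attribute H1.
By R38 (it has feathers, it has marker S1): it has marker M1.
By R7 (it has marker M1): it is in state Z.
By R16 (it is in state Z): it has scales.
By R19 (it has attribute H1, it satisfies condition C1): it has marker T.
By R21 (it is classified as N): it is classified as P1.
By R23 (it is a bird, it meets criterion J, it is in category Y): it is a reptile.
By R25 (it is a reptile, it is tagged E1): it is an invertebrate.
By R27 (it is an invertebrate, it is warm-blooded): it has attribute L1.
By R31 (it has scales, it carries flag M, it is carnivorous): it is tagged X.
By R18 (it is classified as P1): it is tagged W.
By R15 (it is in state S, it is tagged W, it has attribute G1): it has a backbone.
By R2 (it is tagged X, it has a backbone): it has marker U.
By R35 (it has marker U, it can fly): it carries flag G.
By R10 (it carries flag G, it has marker T, it has attribute L1): it satisfies condition V.
By R17 (it satisfies condition V, it is tagged Q): it has marker X1.
By R29 (it has marker X1): it is migratory.
By R34 (it is migratory, it is aquatic): it is in state E.

Yes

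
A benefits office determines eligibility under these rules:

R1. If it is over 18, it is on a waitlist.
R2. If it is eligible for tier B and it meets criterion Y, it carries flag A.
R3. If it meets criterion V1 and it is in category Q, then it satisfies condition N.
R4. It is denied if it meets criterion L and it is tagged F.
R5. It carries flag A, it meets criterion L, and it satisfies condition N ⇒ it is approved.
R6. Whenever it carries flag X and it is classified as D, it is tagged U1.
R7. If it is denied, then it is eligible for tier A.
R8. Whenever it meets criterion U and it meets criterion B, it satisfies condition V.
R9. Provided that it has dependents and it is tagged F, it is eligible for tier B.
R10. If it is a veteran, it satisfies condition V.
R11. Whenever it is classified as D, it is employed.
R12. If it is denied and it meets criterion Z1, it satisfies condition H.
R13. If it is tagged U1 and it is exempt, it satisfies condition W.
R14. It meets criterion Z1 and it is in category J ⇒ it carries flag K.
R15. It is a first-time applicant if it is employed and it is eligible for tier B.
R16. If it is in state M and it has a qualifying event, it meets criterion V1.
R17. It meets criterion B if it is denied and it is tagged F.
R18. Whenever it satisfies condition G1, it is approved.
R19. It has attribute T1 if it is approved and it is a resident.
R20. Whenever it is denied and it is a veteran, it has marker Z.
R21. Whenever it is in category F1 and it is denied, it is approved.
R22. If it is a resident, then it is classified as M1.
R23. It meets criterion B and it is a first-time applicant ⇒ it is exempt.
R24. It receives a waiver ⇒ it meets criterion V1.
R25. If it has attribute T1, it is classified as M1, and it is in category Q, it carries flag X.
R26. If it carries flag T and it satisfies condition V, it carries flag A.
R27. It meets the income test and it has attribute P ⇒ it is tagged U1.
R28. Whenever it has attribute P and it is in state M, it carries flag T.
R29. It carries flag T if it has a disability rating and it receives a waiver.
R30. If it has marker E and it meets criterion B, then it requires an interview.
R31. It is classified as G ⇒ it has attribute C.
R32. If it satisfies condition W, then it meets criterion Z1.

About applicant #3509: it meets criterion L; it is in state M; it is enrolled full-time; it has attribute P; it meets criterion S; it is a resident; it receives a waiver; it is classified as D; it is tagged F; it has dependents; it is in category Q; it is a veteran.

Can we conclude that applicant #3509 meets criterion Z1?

Yes

By R4 (it meets criterion L, it is tagged F): it is denied.
By R9 (it has dependents, it is tagged F): it is eligible for tier B.
By R10 (it is a veteran): it satisfies condition V.
By R11 (it is classified as D): it is employed.
By R15 (it is employed, it is eligible for tier B): it is a first-time applicant.
By R17 (it is denied, it is tagged F): it meets criterion B.
By R22 (it is a resident): it is classified as M1.
By R23 (it meets criterion B, it is a first-time applicant): it is exempt.
By R24 (it receives a waiver): it meets criterion V1.
By R28 (it has attribute P, it is in state M): it carries flag T.
By R3 (it meets criterion V1, it is in category Q): it satisfies condition N.
By R26 (it carries flag T, it satisfies condition V): it carries flag A.
By R5 (it carries flag A, it meets criterion L, it satisfies condition N): it is approved.
By R19 (it is approved, it is a resident): it has attribute T1.
By R25 (it has attribute T1, it is classified as M1, it is in category Q): it carries flag X.
By R6 (it carries flag X, it is classified as D): it is tagged U1.
By R13 (it is tagged U1, it is exempt): it satisfies condition W.
By R32 (it satisfies condition W): it meets criterion Z1.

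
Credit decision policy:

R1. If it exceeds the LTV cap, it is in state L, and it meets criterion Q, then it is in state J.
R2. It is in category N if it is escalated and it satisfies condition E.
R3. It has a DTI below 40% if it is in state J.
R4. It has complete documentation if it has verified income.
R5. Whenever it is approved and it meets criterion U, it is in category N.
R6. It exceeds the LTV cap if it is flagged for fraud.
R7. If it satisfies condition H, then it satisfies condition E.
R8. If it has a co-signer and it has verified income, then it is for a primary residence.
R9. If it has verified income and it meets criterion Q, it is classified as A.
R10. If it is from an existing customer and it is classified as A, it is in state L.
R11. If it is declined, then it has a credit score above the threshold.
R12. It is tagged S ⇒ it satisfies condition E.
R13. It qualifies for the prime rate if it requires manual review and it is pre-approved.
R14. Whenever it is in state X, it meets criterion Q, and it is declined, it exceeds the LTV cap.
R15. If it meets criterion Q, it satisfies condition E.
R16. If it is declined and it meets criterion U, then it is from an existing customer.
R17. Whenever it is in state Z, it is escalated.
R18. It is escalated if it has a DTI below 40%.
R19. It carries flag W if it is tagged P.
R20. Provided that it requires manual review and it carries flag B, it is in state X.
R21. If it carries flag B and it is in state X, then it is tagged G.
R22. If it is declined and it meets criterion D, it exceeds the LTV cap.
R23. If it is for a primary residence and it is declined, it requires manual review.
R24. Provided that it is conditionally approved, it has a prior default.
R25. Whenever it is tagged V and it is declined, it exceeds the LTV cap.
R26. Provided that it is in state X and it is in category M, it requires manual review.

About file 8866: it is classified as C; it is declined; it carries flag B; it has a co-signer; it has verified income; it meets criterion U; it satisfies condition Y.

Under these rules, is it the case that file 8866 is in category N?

Forward chaining from the given facts derives: has complete documentation, is for a primary residence, has a credit score above the threshold, is from an existing customer, requires manual review, is in state X, is tagged G.
Rules concluding "it is in category N": R2 needs "it is escalated"; R5 needs "it is approved" — none of these are established.

No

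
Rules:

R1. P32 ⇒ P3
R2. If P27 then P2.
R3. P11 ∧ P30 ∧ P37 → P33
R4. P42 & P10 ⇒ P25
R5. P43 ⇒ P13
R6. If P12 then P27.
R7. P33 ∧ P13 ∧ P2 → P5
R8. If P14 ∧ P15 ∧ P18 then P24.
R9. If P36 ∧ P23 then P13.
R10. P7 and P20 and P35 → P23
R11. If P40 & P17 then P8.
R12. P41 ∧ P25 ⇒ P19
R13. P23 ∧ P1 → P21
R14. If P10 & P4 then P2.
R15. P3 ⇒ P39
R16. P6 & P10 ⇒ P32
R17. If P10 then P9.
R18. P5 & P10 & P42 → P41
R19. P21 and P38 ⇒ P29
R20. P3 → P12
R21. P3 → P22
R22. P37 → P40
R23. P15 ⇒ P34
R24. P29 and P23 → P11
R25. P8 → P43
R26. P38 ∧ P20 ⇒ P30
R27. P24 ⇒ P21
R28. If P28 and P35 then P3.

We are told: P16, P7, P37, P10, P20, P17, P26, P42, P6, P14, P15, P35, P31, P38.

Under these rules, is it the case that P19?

No

Forward chaining from the given facts derives: P25, P23, P32, P9, P40, P34, P30, P3, P8, P39, P12, P22, P43, P13, P27, P2.
The only rule concluding P19 is R12, which needs P41; that is never established.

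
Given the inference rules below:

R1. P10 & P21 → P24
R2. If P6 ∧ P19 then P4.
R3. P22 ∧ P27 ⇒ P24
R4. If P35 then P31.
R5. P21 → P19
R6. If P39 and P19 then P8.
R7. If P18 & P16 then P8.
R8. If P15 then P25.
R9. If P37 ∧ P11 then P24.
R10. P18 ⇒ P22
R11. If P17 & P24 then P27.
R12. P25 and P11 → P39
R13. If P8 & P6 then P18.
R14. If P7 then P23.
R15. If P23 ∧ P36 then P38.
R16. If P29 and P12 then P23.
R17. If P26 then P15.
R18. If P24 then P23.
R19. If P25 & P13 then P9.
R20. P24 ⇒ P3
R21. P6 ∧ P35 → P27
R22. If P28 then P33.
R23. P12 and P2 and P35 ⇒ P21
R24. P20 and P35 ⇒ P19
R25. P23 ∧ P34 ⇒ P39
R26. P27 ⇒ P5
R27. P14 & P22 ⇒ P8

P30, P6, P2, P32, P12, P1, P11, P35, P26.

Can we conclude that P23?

P15  (by R17: P26)
P27  (by R21: P6, P35)
P21  (by R23: P12, P2, P35)
P19  (by R5: P21)
P25  (by R8: P15)
P39  (by R12: P25, P11)
P8  (by R6: P39, P19)
P18  (by R13: P8, P6)
P22  (by R10: P18)
P24  (by R3: P22, P27)
P23  (by R18: P24)

Yes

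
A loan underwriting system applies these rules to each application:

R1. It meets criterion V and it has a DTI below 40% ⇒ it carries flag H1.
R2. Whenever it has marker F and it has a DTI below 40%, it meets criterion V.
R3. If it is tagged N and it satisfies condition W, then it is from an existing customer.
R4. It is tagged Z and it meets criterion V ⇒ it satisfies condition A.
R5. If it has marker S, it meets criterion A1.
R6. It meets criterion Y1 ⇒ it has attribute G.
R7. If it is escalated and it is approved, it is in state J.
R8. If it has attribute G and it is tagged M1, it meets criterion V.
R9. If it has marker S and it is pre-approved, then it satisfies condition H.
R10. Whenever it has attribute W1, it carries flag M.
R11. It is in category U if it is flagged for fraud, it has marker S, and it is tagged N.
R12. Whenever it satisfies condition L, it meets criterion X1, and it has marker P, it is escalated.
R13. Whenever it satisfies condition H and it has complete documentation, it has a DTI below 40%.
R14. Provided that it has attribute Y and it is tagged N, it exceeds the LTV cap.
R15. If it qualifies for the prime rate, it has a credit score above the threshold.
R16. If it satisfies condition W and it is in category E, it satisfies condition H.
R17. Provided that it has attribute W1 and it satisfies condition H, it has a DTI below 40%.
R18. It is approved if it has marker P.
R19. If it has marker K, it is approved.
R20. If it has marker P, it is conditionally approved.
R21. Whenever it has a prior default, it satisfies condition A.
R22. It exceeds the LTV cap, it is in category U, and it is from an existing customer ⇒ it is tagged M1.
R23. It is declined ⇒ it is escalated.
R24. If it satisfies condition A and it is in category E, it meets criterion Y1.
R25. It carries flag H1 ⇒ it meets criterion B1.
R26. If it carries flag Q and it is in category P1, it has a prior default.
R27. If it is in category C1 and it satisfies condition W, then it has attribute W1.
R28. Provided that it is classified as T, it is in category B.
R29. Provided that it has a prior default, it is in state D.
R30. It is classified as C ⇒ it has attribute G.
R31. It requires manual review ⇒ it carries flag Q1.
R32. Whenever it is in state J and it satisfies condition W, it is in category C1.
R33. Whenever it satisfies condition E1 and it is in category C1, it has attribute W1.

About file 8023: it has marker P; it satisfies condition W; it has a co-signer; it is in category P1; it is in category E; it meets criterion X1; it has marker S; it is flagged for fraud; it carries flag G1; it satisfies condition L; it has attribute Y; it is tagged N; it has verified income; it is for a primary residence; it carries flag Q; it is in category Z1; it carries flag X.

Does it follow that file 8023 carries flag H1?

Yes

By R3 (it is tagged N, it satisfies condition W): it is from an existing customer.
By R11 (it is flagged for fraud, it has marker S, it is tagged N): it is in category U.
By R12 (it satisfies condition L, it meets criterion X1, it has marker P): it is escalated.
By R14 (it has attribute Y, it is tagged N): it exceeds the LTV cap.
By R16 (it satisfies condition W, it is in category E): it satisfies condition H.
By R18 (it has marker P): it is approved.
By R22 (it exceeds the LTV cap, it is in category U, it is from an existing customer): it is tagged M1.
By R26 (it carries flag Q, it is in category P1): it has a prior default.
By R7 (it is escalated, it is approved): it is in state J.
By R21 (it has a prior default): it satisfies condition A.
By R24 (it satisfies condition A, it is in category E): it meets criterion Y1.
By R32 (it is in state J, it satisfies condition W): it is in category C1.
By R6 (it meets criterion Y1): it has attribute G.
By R8 (it has attribute G, it is tagged M1): it meets criterion V.
By R27 (it is in category C1, it satisfies condition W): it has attribute W1.
By R17 (it has attribute W1, it satisfies condition H): it has a DTI below 40%.
By R1 (it meets criterion V, it has a DTI below 40%): it carries flag H1.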